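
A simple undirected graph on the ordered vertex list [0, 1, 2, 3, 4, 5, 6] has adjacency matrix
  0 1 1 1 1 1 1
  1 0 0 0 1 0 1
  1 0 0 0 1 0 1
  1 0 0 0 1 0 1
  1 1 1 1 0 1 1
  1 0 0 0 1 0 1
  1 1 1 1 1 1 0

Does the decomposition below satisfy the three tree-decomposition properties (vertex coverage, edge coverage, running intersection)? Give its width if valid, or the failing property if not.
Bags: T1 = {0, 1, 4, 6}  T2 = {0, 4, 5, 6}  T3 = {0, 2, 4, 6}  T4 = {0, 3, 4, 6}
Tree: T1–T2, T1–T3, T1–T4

Every vertex of G appears in some bag (union = {0, 1, 2, 3, 4, 5, 6}); every edge is covered by a bag; and for each vertex v the set of bags containing v is connected in the bag tree. The decomposition is therefore valid. The largest bag has 4 vertices, so the width is 3.

Yes; width 3.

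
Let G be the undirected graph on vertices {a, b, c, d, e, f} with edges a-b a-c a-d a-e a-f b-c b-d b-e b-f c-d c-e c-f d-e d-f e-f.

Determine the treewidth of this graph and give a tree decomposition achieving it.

Treewidth 5.
One optimal decomposition is:
Bags: B1 = {a, b, c, d, e, f}
Tree: (single bag)

With just one bag of size 6, the width is 6 − 1 = 5, so tw(G) ≤ 5. Conversely, {a, b, c, d, e, f} is a clique of size 6, and the vertices of any clique must share a bag in every tree decomposition; so some bag has ≥ 6 vertices and tw(G) ≥ 5. Hence tw(G) = 5 exactly.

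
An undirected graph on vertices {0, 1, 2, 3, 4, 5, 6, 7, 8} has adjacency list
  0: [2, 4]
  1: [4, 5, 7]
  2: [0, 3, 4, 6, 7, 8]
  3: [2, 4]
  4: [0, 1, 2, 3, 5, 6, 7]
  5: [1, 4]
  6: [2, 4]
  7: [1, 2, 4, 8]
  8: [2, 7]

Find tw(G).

A width-2 tree decomposition is:
Bags: B1 = {2, 4, 7}  B2 = {2, 3, 4}  B3 = {1, 4, 7}  B4 = {1, 4, 5}  B5 = {2, 7, 8}  B6 = {0, 2, 4}  B7 = {2, 4, 6}
Tree: B1–B2, B1–B3, B3–B4, B1–B5, B1–B6, B2–B7
The largest bag has 3 vertices, giving width 2; this decomposition certifies tw(G) ≤ 2. For the lower bound, the 3 vertices {2, 7, 8} are pairwise adjacent, and any tree decomposition puts a clique entirely inside one bag — forcing width ≥ 2. Combining the bounds, tw(G) = 2.

2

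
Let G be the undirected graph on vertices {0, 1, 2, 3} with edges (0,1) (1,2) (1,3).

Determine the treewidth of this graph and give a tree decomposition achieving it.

Treewidth 1.
Bags: B1 = {0, 1}  B2 = {1, 2}  B3 = {1, 3}
Tree: B1–B2, B2–B3

Every bag has size at most 2, so the width is 2 − 1 = 1 and tw(G) ≤ 1. G has an edge, so its treewidth is at least 1. Combining the bounds, tw(G) = 1.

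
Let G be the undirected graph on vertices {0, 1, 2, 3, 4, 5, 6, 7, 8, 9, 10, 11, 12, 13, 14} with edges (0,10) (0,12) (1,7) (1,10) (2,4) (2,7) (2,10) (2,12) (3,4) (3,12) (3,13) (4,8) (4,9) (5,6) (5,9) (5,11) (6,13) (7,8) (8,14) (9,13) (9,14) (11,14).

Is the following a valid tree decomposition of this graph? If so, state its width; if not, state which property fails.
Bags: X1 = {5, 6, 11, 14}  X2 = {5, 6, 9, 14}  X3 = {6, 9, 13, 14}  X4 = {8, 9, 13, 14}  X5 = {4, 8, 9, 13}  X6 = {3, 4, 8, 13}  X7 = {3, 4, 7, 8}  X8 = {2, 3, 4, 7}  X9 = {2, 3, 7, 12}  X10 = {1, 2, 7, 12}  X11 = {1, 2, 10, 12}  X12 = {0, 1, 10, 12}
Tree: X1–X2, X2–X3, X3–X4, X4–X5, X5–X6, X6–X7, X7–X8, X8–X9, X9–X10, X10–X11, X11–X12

Yes; width 3.

Vertex coverage: the bags together contain {0, 1, 2, 3, 4, 5, 6, 7, 8, 9, 10, 11, 12, 13, 14}, the full vertex set. Edge coverage: each edge of G has both endpoints in at least one bag. Running intersection: for every vertex, the bags containing it form a connected subtree. All three properties hold, so this is a valid tree decomposition of width max|bag| − 1 = 3, and hence tw(G) ≤ 3.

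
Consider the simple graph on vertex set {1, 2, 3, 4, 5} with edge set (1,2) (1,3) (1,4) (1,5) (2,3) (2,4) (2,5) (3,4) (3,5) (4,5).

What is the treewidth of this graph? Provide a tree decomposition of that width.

Treewidth 4.
Bags: B1 = {1, 2, 3, 4, 5}
Tree: (single bag)

A single bag containing all 5 vertices is trivially a valid decomposition of width 4. For the lower bound, the 5 vertices {1, 2, 3, 4, 5} are pairwise adjacent, and any tree decomposition puts a clique entirely inside one bag — forcing width ≥ 4. Combining the bounds, tw(G) = 4.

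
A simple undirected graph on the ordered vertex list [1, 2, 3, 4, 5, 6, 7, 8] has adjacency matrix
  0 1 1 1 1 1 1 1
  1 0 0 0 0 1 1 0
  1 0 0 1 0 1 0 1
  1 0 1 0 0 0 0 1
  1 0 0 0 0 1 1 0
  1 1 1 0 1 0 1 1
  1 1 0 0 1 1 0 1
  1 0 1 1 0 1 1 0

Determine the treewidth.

A width-3 tree decomposition is:
Bags: B1 = {1, 6, 7, 8}  B2 = {1, 5, 6, 7}  B3 = {1, 3, 6, 8}  B4 = {1, 2, 6, 7}  B5 = {1, 3, 4, 8}
Tree: B1–B2, B1–B3, B2–B4, B3–B5
Every bag has size at most 4, so the width is 4 − 1 = 3 and tw(G) ≤ 3. For the lower bound, the 4 vertices {1, 3, 4, 8} are pairwise adjacent, and any tree decomposition puts a clique entirely inside one bag — forcing width ≥ 3. Therefore the treewidth is 3.

3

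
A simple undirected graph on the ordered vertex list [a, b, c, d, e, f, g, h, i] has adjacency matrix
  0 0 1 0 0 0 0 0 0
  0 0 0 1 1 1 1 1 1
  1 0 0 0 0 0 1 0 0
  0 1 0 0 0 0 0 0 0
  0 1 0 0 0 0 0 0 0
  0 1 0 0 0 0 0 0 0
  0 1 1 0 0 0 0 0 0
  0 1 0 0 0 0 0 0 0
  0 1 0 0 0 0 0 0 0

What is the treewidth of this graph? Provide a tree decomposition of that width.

The largest bag has 2 vertices, giving width 1; this decomposition certifies tw(G) ≤ 1. Any graph with an edge has treewidth ≥ 1, and G has the edge h–b. The upper and lower bounds meet at 1, so that is the treewidth.

Treewidth 1.
One such decomposition:
Bags: B1 = {b, h}  B2 = {b, f}  B3 = {b, g}  B4 = {b, e}  B5 = {c, g}  B6 = {b, i}  B7 = {b, d}  B8 = {a, c}
Tree: B1–B2, B2–B3, B3–B4, B3–B5, B1–B6, B6–B7, B5–B8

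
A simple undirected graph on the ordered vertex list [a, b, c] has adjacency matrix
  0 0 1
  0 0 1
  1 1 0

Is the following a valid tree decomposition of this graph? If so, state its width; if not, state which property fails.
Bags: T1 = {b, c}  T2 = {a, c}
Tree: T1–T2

Every vertex of G appears in some bag (union = {a, b, c}); every edge is covered by a bag; and for each vertex v the set of bags containing v is connected in the bag tree. The decomposition is therefore valid. The largest bag has 2 vertices, so the width is 1.

Yes; width 1.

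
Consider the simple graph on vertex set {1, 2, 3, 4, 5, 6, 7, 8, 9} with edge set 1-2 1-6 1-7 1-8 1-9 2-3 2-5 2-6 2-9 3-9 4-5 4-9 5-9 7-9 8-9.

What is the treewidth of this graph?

2

A width-2 tree decomposition is:
Bags: B1 = {2, 5, 9}  B2 = {1, 2, 9}  B3 = {4, 5, 9}  B4 = {1, 7, 9}  B5 = {1, 8, 9}  B6 = {1, 2, 6}  B7 = {2, 3, 9}
Tree: B1–B2, B1–B3, B2–B4, B2–B5, B2–B6, B2–B7
Every bag has size at most 3, so the width is 3 − 1 = 2 and tw(G) ≤ 2. Conversely, {1, 8, 9} is a clique of size 3, and the vertices of any clique must share a bag in every tree decomposition; so some bag has ≥ 3 vertices and tw(G) ≥ 2. The upper and lower bounds meet at 2, so that is the treewidth.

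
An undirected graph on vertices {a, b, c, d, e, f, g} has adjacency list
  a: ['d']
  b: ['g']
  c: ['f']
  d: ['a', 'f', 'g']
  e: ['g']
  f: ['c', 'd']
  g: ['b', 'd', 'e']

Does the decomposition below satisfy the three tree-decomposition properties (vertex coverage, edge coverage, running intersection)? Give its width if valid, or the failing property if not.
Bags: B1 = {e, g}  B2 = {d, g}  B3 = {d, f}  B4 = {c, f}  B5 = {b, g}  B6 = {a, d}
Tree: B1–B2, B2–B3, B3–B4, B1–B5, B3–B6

Yes; width 1.

Every vertex of G appears in some bag (union = {a, b, c, d, e, f, g}); every edge is covered by a bag; and for each vertex v the set of bags containing v is connected in the bag tree. The decomposition is therefore valid. The largest bag has 2 vertices, so the width is 1.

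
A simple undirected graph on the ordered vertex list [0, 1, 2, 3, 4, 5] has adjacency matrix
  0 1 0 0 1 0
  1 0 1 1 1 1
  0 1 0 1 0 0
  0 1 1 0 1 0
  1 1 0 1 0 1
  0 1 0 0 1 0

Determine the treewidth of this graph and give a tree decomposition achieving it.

Treewidth 2.
Bags: B1 = {1, 4, 5}  B2 = {0, 1, 4}  B3 = {1, 3, 4}  B4 = {1, 2, 3}
Tree: B1–B2, B2–B3, B3–B4

Each bag holds 3 vertices, so the decomposition has width 2, which upper-bounds the treewidth. Conversely, {1, 2, 3} is a clique of size 3, and the vertices of any clique must share a bag in every tree decomposition; so some bag has ≥ 3 vertices and tw(G) ≥ 2. Combining the bounds, tw(G) = 2.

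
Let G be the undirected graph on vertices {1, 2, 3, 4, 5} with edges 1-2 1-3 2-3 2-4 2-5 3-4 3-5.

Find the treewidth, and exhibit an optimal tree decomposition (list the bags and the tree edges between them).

Each bag holds 3 vertices, so the decomposition has width 2, which upper-bounds the treewidth. Conversely, {1, 2, 3} is a clique of size 3, and the vertices of any clique must share a bag in every tree decomposition; so some bag has ≥ 3 vertices and tw(G) ≥ 2. Combining the bounds, tw(G) = 2.

Treewidth 2.
Bags: B1 = {2, 3, 4}  B2 = {2, 3, 5}  B3 = {1, 2, 3}
Tree: B1–B2, B1–B3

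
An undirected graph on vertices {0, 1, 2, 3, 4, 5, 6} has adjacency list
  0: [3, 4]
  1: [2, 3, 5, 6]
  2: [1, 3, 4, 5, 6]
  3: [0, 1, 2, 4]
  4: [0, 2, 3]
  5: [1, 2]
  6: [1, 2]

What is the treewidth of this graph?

2

A width-2 tree decomposition is:
Bags: B1 = {1, 2, 3}  B2 = {2, 3, 4}  B3 = {1, 2, 5}  B4 = {0, 3, 4}  B5 = {1, 2, 6}
Tree: B1–B2, B1–B3, B2–B4, B3–B5
Each bag holds 3 vertices, so the decomposition has width 2, which upper-bounds the treewidth. For the lower bound, the 3 vertices {0, 3, 4} are pairwise adjacent, and any tree decomposition puts a clique entirely inside one bag — forcing width ≥ 2. Hence tw(G) = 2 exactly.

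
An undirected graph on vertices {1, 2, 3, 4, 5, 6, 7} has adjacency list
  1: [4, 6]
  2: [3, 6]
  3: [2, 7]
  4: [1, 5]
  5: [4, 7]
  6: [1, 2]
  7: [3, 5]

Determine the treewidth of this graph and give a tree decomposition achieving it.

Treewidth 2.
One such decomposition:
Bags: B1 = {1, 4, 6}  B2 = {4, 5, 6}  B3 = {5, 6, 7}  B4 = {3, 6, 7}  B5 = {2, 3, 6}
Tree: B1–B2, B2–B3, B3–B4, B4–B5

Every bag has size at most 3, so the width is 3 − 1 = 2 and tw(G) ≤ 2. For the lower bound, G contains the cycle 6–1–4–5–7–3–2–6, so G is not a forest; only forests have treewidth ≤ 1, hence tw(G) ≥ 2. Combining the bounds, tw(G) = 2.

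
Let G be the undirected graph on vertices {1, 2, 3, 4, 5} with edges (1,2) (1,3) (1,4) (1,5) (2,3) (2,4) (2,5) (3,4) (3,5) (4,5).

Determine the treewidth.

4

A width-4 tree decomposition is:
Bags: B1 = {1, 2, 3, 4, 5}
Tree: (single bag)
With just one bag of size 5, the width is 5 − 1 = 4, so tw(G) ≤ 4. For the lower bound, the 5 vertices {1, 2, 3, 4, 5} are pairwise adjacent, and any tree decomposition puts a clique entirely inside one bag — forcing width ≥ 4. Therefore the treewidth is 4.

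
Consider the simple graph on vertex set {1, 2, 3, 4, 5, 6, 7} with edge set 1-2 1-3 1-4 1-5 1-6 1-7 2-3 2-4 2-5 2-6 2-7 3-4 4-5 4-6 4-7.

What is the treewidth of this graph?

A width-3 tree decomposition is:
Bags: B1 = {1, 2, 4, 7}  B2 = {1, 2, 4, 5}  B3 = {1, 2, 4, 6}  B4 = {1, 2, 3, 4}
Tree: B1–B2, B1–B3, B3–B4
Each bag holds 4 vertices, so the decomposition has width 3, which upper-bounds the treewidth. For the lower bound, the 4 vertices {1, 2, 3, 4} are pairwise adjacent, and any tree decomposition puts a clique entirely inside one bag — forcing width ≥ 3. The upper and lower bounds meet at 3, so that is the treewidth.

3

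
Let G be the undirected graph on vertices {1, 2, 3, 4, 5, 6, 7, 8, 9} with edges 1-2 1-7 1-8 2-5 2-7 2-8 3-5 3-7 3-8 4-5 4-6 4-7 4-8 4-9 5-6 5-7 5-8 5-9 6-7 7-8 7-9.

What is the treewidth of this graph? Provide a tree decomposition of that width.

Every bag has size at most 4, so the width is 4 − 1 = 3 and tw(G) ≤ 3. Conversely, {1, 2, 7, 8} is a clique of size 4, and the vertices of any clique must share a bag in every tree decomposition; so some bag has ≥ 4 vertices and tw(G) ≥ 3. Combining the bounds, tw(G) = 3.

Treewidth 3.
One such decomposition:
Bags: B1 = {4, 5, 7, 8}  B2 = {2, 5, 7, 8}  B3 = {1, 2, 7, 8}  B4 = {4, 5, 7, 9}  B5 = {3, 5, 7, 8}  B6 = {4, 5, 6, 7}
Tree: B1–B2, B2–B3, B1–B4, B1–B5, B1–B6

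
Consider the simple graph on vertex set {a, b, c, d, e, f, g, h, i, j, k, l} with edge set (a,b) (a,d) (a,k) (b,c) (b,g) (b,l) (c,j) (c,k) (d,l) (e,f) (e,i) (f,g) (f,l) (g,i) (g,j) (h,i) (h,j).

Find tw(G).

A width-3 tree decomposition is:
Bags: B1 = {e, f, h, i}  B2 = {f, g, h, i}  B3 = {f, g, h, j}  B4 = {f, g, j, l}  B5 = {b, g, j, l}  B6 = {b, c, j, l}  B7 = {b, c, d, l}  B8 = {a, b, c, d}  B9 = {a, c, d, k}
Tree: B1–B2, B2–B3, B3–B4, B4–B5, B5–B6, B6–B7, B7–B8, B8–B9
The largest bag has 4 vertices, giving width 3; this decomposition certifies tw(G) ≤ 3. For the lower bound: the 4 vertex sets {e,h,i}, {f}, {g}, {b,c,j,l} are disjoint, each induces a connected subgraph, and every pair is joined by at least one edge of G. Contracting each set to a single vertex therefore yields K_{4} as a minor, and since treewidth is minor-monotone, tw(G) ≥ tw(K_{4}) = 3. Therefore the treewidth is 3.

3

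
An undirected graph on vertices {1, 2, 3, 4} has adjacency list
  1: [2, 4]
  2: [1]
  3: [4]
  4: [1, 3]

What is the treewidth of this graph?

1

A width-1 tree decomposition is:
Bags: B1 = {3, 4}  B2 = {1, 4}  B3 = {1, 2}
Tree: B1–B2, B2–B3
Each bag holds 2 vertices, so the decomposition has width 1, which upper-bounds the treewidth. G has an edge, so its treewidth is at least 1. The upper and lower bounds meet at 1, so that is the treewidth.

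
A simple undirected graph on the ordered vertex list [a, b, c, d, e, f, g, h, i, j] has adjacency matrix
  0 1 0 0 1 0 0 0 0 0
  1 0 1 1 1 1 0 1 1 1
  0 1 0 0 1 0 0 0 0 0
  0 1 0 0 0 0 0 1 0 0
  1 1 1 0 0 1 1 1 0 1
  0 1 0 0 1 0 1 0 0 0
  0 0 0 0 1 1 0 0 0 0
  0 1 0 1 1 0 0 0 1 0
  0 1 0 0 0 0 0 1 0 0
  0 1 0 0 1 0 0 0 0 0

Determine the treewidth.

A width-2 tree decomposition is:
Bags: B1 = {b, e, h}  B2 = {b, e, j}  B3 = {b, c, e}  B4 = {b, e, f}  B5 = {b, h, i}  B6 = {a, b, e}  B7 = {e, f, g}  B8 = {b, d, h}
Tree: B1–B2, B2–B3, B2–B4, B1–B5, B4–B6, B4–B7, B5–B8
The largest bag has 3 vertices, giving width 2; this decomposition certifies tw(G) ≤ 2. On the other hand G contains the 3-clique {e, f, g}. A clique must lie in a single bag of any decomposition, so no decomposition can have width below 2. Hence tw(G) = 2 exactly.

2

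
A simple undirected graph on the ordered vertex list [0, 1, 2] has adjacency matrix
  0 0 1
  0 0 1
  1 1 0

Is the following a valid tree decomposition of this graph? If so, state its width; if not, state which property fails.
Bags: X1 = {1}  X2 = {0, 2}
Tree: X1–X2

No — edge (2,1) lies in no bag.

A tree decomposition must satisfy three properties: every vertex lies in some bag; for every edge, both endpoints lie together in some bag; and for every vertex, the bags containing it form a connected subtree. Here edge (2,1) lies in no bag, so the decomposition is invalid.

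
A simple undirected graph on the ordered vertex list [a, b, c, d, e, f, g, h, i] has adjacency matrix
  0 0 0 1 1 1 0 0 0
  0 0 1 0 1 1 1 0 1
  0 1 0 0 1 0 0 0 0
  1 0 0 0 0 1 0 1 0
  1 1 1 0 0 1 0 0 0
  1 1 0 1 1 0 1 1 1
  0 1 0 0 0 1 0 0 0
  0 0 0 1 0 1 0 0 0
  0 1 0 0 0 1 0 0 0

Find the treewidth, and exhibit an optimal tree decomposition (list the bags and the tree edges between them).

Treewidth 2.
One optimal decomposition is:
Bags: B1 = {a, e, f}  B2 = {b, e, f}  B3 = {a, d, f}  B4 = {b, c, e}  B5 = {b, f, i}  B6 = {d, f, h}  B7 = {b, f, g}
Tree: B1–B2, B1–B3, B2–B4, B2–B5, B3–B6, B2–B7

The largest bag has 3 vertices, giving width 2; this decomposition certifies tw(G) ≤ 2. For the lower bound, the 3 vertices {b, c, e} are pairwise adjacent, and any tree decomposition puts a clique entirely inside one bag — forcing width ≥ 2. Hence tw(G) = 2 exactly.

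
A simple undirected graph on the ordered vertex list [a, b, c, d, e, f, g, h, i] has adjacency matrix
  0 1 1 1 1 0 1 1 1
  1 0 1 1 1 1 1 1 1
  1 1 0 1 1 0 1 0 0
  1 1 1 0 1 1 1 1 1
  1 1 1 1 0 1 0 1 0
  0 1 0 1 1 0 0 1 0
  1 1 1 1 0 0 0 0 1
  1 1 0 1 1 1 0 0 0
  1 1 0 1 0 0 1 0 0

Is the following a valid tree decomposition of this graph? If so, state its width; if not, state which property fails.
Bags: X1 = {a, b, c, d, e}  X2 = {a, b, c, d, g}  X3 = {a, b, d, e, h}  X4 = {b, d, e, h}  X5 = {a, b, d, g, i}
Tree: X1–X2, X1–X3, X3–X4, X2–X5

A tree decomposition must satisfy three properties: every vertex lies in some bag; for every edge, both endpoints lie together in some bag; and for every vertex, the bags containing it form a connected subtree. Here vertex f appears in no bag, so the decomposition is invalid.

No — vertex f appears in no bag.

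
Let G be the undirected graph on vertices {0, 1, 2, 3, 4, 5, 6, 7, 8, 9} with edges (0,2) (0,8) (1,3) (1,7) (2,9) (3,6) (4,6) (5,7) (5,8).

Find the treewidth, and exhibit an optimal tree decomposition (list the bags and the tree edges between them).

Each bag holds 2 vertices, so the decomposition has width 1, which upper-bounds the treewidth. Any graph with an edge has treewidth ≥ 1, and G has the edge 9–2. Combining the bounds, tw(G) = 1.

Treewidth 1.
Bags: B1 = {2, 9}  B2 = {0, 2}  B3 = {0, 8}  B4 = {5, 8}  B5 = {5, 7}  B6 = {1, 7}  B7 = {1, 3}  B8 = {3, 6}  B9 = {4, 6}
Tree: B1–B2, B2–B3, B3–B4, B4–B5, B5–B6, B6–B7, B7–B8, B8–B9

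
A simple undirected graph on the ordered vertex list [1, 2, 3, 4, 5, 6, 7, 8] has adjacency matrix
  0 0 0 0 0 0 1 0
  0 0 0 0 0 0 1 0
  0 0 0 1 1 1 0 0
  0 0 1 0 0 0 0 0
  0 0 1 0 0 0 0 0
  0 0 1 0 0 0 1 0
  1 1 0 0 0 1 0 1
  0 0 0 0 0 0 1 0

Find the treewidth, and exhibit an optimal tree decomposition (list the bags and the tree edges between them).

Each bag holds 2 vertices, so the decomposition has width 1, which upper-bounds the treewidth. G has an edge, so its treewidth is at least 1. The upper and lower bounds meet at 1, so that is the treewidth.

Treewidth 1.
Bags: B1 = {1, 7}  B2 = {6, 7}  B3 = {2, 7}  B4 = {3, 6}  B5 = {3, 5}  B6 = {7, 8}  B7 = {3, 4}
Tree: B1–B2, B1–B3, B2–B4, B4–B5, B3–B6, B4–B7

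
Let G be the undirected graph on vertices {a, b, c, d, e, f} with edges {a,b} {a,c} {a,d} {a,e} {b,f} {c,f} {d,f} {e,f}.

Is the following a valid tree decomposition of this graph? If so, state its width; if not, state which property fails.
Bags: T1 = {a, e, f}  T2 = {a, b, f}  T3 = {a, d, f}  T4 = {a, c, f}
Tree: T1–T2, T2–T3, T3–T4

Vertex coverage: the bags together contain {a, b, c, d, e, f}, the full vertex set. Edge coverage: each edge of G has both endpoints in at least one bag. Running intersection: for every vertex, the bags containing it form a connected subtree. All three properties hold, so this is a valid tree decomposition of width max|bag| − 1 = 2, and hence tw(G) ≤ 2.

Yes; width 2.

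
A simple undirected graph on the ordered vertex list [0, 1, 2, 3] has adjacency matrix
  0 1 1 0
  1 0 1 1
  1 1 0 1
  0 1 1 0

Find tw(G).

2

A width-2 tree decomposition is:
Bags: B1 = {0, 1, 2}  B2 = {1, 2, 3}
Tree: B1–B2
Every bag has size at most 3, so the width is 3 − 1 = 2 and tw(G) ≤ 2. For the lower bound, the 3 vertices {0, 1, 2} are pairwise adjacent, and any tree decomposition puts a clique entirely inside one bag — forcing width ≥ 2. Combining the bounds, tw(G) = 2.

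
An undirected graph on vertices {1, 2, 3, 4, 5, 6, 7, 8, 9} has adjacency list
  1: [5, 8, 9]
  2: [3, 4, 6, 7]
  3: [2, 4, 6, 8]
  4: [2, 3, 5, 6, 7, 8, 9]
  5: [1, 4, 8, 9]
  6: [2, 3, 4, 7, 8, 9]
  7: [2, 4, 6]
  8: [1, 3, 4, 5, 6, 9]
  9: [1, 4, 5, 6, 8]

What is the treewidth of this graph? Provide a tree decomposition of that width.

Every bag has size at most 4, so the width is 4 − 1 = 3 and tw(G) ≤ 3. On the other hand G contains the 4-clique {1, 5, 8, 9}. A clique must lie in a single bag of any decomposition, so no decomposition can have width below 3. Therefore the treewidth is 3.

Treewidth 3.
One such decomposition:
Bags: B1 = {4, 6, 8, 9}  B2 = {3, 4, 6, 8}  B3 = {4, 5, 8, 9}  B4 = {1, 5, 8, 9}  B5 = {2, 3, 4, 6}  B6 = {2, 4, 6, 7}
Tree: B1–B2, B1–B3, B3–B4, B2–B5, B5–B6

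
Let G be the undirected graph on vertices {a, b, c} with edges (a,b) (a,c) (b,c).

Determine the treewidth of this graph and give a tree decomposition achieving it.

Treewidth 2.
Bags: B1 = {a, b, c}
Tree: (single bag)

With just one bag of size 3, the width is 3 − 1 = 2, so tw(G) ≤ 2. On the other hand G contains the 3-clique {a, b, c}. A clique must lie in a single bag of any decomposition, so no decomposition can have width below 2. Hence tw(G) = 2 exactly.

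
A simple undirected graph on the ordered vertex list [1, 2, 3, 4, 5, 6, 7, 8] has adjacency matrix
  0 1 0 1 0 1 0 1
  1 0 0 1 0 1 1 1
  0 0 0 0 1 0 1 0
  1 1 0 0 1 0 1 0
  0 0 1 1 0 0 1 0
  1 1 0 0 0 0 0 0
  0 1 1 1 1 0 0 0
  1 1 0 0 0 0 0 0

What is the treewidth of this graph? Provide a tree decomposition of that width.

The largest bag has 3 vertices, giving width 2; this decomposition certifies tw(G) ≤ 2. On the other hand G contains the 3-clique {1, 2, 8}. A clique must lie in a single bag of any decomposition, so no decomposition can have width below 2. Combining the bounds, tw(G) = 2.

Treewidth 2.
One such decomposition:
Bags: B1 = {1, 2, 4}  B2 = {2, 4, 7}  B3 = {1, 2, 6}  B4 = {4, 5, 7}  B5 = {1, 2, 8}  B6 = {3, 5, 7}
Tree: B1–B2, B1–B3, B2–B4, B1–B5, B4–B6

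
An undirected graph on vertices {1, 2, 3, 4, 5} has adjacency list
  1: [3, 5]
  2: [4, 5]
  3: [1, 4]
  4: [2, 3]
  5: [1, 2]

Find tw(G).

A width-2 tree decomposition is:
Bags: B1 = {2, 3, 4}  B2 = {1, 2, 3}  B3 = {1, 2, 5}
Tree: B1–B2, B2–B3
Each bag holds 3 vertices, so the decomposition has width 2, which upper-bounds the treewidth. Since 2–4–3–1–5–2 is a cycle in G, G is not acyclic. Forests are exactly the graphs of treewidth ≤ 1, so tw(G) ≥ 2. Hence tw(G) = 2 exactly.

2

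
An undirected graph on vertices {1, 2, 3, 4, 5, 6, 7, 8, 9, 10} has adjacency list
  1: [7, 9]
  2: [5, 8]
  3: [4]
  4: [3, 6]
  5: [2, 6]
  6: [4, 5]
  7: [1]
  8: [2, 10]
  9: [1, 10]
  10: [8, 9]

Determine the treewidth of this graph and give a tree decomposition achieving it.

Treewidth 1.
One optimal decomposition is:
Bags: B1 = {3, 4}  B2 = {4, 6}  B3 = {5, 6}  B4 = {2, 5}  B5 = {2, 8}  B6 = {8, 10}  B7 = {9, 10}  B8 = {1, 9}  B9 = {1, 7}
Tree: B1–B2, B2–B3, B3–B4, B4–B5, B5–B6, B6–B7, B7–B8, B8–B9

Each bag holds 2 vertices, so the decomposition has width 1, which upper-bounds the treewidth. G has an edge, so its treewidth is at least 1. Combining the bounds, tw(G) = 1.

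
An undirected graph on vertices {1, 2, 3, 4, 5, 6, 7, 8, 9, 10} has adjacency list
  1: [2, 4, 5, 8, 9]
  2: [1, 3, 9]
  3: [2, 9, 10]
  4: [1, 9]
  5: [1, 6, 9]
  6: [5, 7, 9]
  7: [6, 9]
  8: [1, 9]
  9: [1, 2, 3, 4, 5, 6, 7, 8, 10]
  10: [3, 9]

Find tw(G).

2

A width-2 tree decomposition is:
Bags: B1 = {5, 6, 9}  B2 = {1, 5, 9}  B3 = {1, 4, 9}  B4 = {6, 7, 9}  B5 = {1, 2, 9}  B6 = {2, 3, 9}  B7 = {1, 8, 9}  B8 = {3, 9, 10}
Tree: B1–B2, B2–B3, B1–B4, B3–B5, B5–B6, B5–B7, B6–B8
Every bag has size at most 3, so the width is 3 − 1 = 2 and tw(G) ≤ 2. Conversely, {1, 8, 9} is a clique of size 3, and the vertices of any clique must share a bag in every tree decomposition; so some bag has ≥ 3 vertices and tw(G) ≥ 2. The upper and lower bounds meet at 2, so that is the treewidth.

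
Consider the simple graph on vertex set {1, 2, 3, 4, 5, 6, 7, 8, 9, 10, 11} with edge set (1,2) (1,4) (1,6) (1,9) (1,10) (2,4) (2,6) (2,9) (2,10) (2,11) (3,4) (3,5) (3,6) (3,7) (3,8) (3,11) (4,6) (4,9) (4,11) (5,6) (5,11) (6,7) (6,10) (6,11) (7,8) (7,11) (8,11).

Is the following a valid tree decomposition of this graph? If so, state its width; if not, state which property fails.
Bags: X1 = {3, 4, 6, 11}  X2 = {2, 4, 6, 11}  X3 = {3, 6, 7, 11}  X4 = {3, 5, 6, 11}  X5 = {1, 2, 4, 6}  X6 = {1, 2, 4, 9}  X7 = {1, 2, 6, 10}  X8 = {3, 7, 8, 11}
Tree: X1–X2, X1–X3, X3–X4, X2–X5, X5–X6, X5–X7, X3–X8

Vertex coverage: the bags together contain {1, 2, 3, 4, 5, 6, 7, 8, 9, 10, 11}, the full vertex set. Edge coverage: each edge of G has both endpoints in at least one bag. Running intersection: for every vertex, the bags containing it form a connected subtree. All three properties hold, so this is a valid tree decomposition of width max|bag| − 1 = 3, and hence tw(G) ≤ 3.

Yes; width 3.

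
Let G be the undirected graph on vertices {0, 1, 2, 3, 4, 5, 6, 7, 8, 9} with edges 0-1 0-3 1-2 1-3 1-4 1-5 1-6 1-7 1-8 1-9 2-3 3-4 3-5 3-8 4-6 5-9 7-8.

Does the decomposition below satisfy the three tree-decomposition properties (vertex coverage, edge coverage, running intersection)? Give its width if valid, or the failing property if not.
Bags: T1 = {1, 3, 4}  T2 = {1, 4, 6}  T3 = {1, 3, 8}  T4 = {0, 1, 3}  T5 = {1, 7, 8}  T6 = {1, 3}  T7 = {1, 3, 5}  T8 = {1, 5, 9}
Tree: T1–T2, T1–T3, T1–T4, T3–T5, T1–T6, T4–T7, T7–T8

A tree decomposition must satisfy three properties: every vertex lies in some bag; for every edge, both endpoints lie together in some bag; and for every vertex, the bags containing it form a connected subtree. Here vertex 2 appears in no bag, so the decomposition is invalid.

No — vertex 2 appears in no bag.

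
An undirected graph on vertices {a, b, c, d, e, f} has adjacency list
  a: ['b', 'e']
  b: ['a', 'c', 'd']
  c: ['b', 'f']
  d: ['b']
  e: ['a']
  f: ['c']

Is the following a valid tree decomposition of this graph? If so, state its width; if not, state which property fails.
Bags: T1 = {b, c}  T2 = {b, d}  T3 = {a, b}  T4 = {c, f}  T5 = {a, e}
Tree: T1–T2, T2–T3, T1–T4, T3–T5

Yes; width 1.

Every vertex of G appears in some bag (union = {a, b, c, d, e, f}); every edge is covered by a bag; and for each vertex v the set of bags containing v is connected in the bag tree. The decomposition is therefore valid. The largest bag has 2 vertices, so the width is 1.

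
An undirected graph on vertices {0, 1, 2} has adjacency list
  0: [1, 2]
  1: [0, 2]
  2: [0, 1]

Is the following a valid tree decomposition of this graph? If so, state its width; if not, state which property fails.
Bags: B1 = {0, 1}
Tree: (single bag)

No — vertex 2 appears in no bag.

A tree decomposition must satisfy three properties: every vertex lies in some bag; for every edge, both endpoints lie together in some bag; and for every vertex, the bags containing it form a connected subtree. Here vertex 2 appears in no bag, so the decomposition is invalid.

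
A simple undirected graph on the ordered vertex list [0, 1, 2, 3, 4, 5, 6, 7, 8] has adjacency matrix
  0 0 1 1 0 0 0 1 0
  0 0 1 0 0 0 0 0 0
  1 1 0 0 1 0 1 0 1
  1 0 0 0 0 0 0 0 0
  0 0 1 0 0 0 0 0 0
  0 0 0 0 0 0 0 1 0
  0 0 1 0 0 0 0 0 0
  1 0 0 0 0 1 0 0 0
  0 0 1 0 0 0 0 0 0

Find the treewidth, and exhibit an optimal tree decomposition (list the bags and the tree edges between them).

Treewidth 1.
Bags: B1 = {0, 2}  B2 = {0, 7}  B3 = {2, 4}  B4 = {1, 2}  B5 = {0, 3}  B6 = {5, 7}  B7 = {2, 8}  B8 = {2, 6}
Tree: B1–B2, B1–B3, B3–B4, B2–B5, B2–B6, B4–B7, B7–B8

Each bag holds 2 vertices, so the decomposition has width 1, which upper-bounds the treewidth. Since G has at least one edge (e.g. 2–0), it is not an edgeless graph, so tw(G) ≥ 1. Combining the bounds, tw(G) = 1.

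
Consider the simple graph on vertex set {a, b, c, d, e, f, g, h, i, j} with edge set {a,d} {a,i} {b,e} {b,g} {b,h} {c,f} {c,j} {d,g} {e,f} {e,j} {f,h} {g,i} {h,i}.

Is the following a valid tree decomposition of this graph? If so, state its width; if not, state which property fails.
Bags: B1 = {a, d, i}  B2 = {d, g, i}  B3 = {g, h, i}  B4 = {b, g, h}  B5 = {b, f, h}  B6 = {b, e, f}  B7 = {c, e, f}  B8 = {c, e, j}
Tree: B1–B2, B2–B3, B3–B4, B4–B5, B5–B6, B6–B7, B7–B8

Checking the three conditions: (i) the bags cover all of {a, b, c, d, e, f, g, h, i, j}; (ii) for each edge, some bag contains both endpoints; (iii) the bags containing any fixed vertex form a subtree. All hold, so the decomposition is valid with width 3 − 1 = 2.

Yes; width 2.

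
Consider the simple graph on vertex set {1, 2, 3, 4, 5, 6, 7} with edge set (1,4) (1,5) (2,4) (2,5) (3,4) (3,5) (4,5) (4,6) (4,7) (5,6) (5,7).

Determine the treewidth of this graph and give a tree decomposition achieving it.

The largest bag has 3 vertices, giving width 2; this decomposition certifies tw(G) ≤ 2. Conversely, {1, 4, 5} is a clique of size 3, and the vertices of any clique must share a bag in every tree decomposition; so some bag has ≥ 3 vertices and tw(G) ≥ 2. Hence tw(G) = 2 exactly.

Treewidth 2.
One such decomposition:
Bags: B1 = {4, 5, 7}  B2 = {1, 4, 5}  B3 = {3, 4, 5}  B4 = {2, 4, 5}  B5 = {4, 5, 6}
Tree: B1–B2, B1–B3, B3–B4, B3–B5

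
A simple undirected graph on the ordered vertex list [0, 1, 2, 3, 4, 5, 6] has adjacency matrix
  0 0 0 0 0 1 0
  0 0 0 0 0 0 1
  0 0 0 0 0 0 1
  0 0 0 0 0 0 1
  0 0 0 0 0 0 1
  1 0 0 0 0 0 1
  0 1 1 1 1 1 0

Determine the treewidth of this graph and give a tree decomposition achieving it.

Every bag has size at most 2, so the width is 2 − 1 = 1 and tw(G) ≤ 1. Any graph with an edge has treewidth ≥ 1, and G has the edge 6–5. Hence tw(G) = 1 exactly.

Treewidth 1.
One optimal decomposition is:
Bags: B1 = {5, 6}  B2 = {4, 6}  B3 = {1, 6}  B4 = {2, 6}  B5 = {3, 6}  B6 = {0, 5}
Tree: B1–B2, B2–B3, B2–B4, B3–B5, B1–B6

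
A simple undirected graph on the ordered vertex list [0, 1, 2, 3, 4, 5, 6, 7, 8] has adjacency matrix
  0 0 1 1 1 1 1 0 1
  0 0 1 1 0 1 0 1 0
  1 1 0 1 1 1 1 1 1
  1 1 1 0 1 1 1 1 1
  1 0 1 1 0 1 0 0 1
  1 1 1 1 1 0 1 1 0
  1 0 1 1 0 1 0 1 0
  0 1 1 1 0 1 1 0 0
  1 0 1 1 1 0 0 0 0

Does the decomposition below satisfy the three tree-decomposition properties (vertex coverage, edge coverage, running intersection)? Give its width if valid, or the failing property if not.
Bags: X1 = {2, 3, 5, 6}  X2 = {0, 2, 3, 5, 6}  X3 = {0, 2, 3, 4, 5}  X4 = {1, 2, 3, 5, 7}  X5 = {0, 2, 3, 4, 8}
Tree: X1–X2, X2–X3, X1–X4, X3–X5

A tree decomposition must satisfy three properties: every vertex lies in some bag; for every edge, both endpoints lie together in some bag; and for every vertex, the bags containing it form a connected subtree. Here edge (7,6) lies in no bag, so the decomposition is invalid.

No — edge (7,6) lies in no bag.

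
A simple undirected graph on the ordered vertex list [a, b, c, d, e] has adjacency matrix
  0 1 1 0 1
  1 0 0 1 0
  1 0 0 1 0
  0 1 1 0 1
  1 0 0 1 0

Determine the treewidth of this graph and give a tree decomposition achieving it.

Treewidth 2.
Bags: B1 = {a, b, d}  B2 = {a, d, e}  B3 = {a, c, d}
Tree: B1–B2, B2–B3

Each bag holds 3 vertices, so the decomposition has width 2, which upper-bounds the treewidth. Since d–b–a–e–d is a cycle in G, G is not acyclic. Forests are exactly the graphs of treewidth ≤ 1, so tw(G) ≥ 2. Therefore the treewidth is 2.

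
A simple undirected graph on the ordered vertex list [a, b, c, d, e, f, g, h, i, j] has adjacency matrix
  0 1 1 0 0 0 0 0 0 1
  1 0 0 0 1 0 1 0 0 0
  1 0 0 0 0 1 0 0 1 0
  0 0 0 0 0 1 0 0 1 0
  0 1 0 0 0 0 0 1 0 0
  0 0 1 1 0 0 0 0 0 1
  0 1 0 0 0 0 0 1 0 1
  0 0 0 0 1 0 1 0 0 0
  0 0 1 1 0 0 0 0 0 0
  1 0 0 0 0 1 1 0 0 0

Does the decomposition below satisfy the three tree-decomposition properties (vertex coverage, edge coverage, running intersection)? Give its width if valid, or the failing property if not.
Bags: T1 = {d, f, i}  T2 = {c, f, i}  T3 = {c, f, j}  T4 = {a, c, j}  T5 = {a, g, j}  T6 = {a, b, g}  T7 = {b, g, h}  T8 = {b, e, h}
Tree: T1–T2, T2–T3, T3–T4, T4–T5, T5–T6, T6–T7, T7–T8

Yes; width 2.

Every vertex of G appears in some bag (union = {a, b, c, d, e, f, g, h, i, j}); every edge is covered by a bag; and for each vertex v the set of bags containing v is connected in the bag tree. The decomposition is therefore valid. The largest bag has 3 vertices, so the width is 2.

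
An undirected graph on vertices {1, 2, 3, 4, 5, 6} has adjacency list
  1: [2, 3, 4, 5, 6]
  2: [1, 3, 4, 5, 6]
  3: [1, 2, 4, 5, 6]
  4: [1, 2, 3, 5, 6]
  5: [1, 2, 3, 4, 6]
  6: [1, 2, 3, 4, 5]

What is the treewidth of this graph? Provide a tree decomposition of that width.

A single bag containing all 6 vertices is trivially a valid decomposition of width 5. Conversely, {1, 2, 3, 4, 5, 6} is a clique of size 6, and the vertices of any clique must share a bag in every tree decomposition; so some bag has ≥ 6 vertices and tw(G) ≥ 5. Therefore the treewidth is 5.

Treewidth 5.
Bags: B1 = {1, 2, 3, 4, 5, 6}
Tree: (single bag)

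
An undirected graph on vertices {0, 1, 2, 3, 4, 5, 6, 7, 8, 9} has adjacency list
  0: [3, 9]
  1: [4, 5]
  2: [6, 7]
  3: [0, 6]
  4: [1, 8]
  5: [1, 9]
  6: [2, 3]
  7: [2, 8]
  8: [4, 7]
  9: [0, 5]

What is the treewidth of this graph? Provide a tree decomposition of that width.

Treewidth 2.
One such decomposition:
Bags: B1 = {4, 7, 8}  B2 = {2, 4, 7}  B3 = {2, 4, 6}  B4 = {3, 4, 6}  B5 = {0, 3, 4}  B6 = {0, 4, 9}  B7 = {4, 5, 9}  B8 = {1, 4, 5}
Tree: B1–B2, B2–B3, B3–B4, B4–B5, B5–B6, B6–B7, B7–B8

Each bag holds 3 vertices, so the decomposition has width 2, which upper-bounds the treewidth. The edges 4–8–7–2–6–3–0–9–5–1–4 form a cycle, so G is not a tree and its treewidth is at least 2. Combining the bounds, tw(G) = 2.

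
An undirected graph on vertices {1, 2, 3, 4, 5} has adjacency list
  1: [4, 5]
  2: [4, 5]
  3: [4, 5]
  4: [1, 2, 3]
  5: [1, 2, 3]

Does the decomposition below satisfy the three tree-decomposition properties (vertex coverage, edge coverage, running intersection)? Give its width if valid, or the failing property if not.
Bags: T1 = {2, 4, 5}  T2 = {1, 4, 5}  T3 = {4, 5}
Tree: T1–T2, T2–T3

No — vertex 3 appears in no bag.

A tree decomposition must satisfy three properties: every vertex lies in some bag; for every edge, both endpoints lie together in some bag; and for every vertex, the bags containing it form a connected subtree. Here vertex 3 appears in no bag, so the decomposition is invalid.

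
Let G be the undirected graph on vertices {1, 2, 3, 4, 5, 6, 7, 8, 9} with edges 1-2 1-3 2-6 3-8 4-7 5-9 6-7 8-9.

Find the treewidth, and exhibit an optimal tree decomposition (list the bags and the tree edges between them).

Treewidth 1.
One optimal decomposition is:
Bags: B1 = {4, 7}  B2 = {6, 7}  B3 = {2, 6}  B4 = {1, 2}  B5 = {1, 3}  B6 = {3, 8}  B7 = {8, 9}  B8 = {5, 9}
Tree: B1–B2, B2–B3, B3–B4, B4–B5, B5–B6, B6–B7, B7–B8

Every bag has size at most 2, so the width is 2 − 1 = 1 and tw(G) ≤ 1. G has an edge, so its treewidth is at least 1. Therefore the treewidth is 1.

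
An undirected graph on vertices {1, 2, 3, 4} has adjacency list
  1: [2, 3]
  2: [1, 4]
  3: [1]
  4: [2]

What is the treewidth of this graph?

A width-1 tree decomposition is:
Bags: B1 = {1, 3}  B2 = {1, 2}  B3 = {2, 4}
Tree: B1–B2, B2–B3
Each bag holds 2 vertices, so the decomposition has width 1, which upper-bounds the treewidth. G has an edge, so its treewidth is at least 1. Hence tw(G) = 1 exactly.

1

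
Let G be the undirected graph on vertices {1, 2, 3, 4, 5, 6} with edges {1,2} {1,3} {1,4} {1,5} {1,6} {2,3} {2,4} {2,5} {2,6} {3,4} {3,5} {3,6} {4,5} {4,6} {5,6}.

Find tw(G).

5

A width-5 tree decomposition is:
Bags: B1 = {1, 2, 3, 4, 5, 6}
Tree: (single bag)
With just one bag of size 6, the width is 6 − 1 = 5, so tw(G) ≤ 5. Conversely, {1, 2, 3, 4, 5, 6} is a clique of size 6, and the vertices of any clique must share a bag in every tree decomposition; so some bag has ≥ 6 vertices and tw(G) ≥ 5. The upper and lower bounds meet at 5, so that is the treewidth.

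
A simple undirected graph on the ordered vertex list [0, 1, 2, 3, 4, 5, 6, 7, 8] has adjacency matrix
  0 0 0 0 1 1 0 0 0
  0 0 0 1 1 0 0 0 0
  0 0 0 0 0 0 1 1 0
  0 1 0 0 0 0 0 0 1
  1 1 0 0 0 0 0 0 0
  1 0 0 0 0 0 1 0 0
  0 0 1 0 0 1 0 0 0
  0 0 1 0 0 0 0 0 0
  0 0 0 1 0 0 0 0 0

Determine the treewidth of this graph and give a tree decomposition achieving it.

Treewidth 1.
One optimal decomposition is:
Bags: B1 = {3, 8}  B2 = {1, 3}  B3 = {1, 4}  B4 = {0, 4}  B5 = {0, 5}  B6 = {5, 6}  B7 = {2, 6}  B8 = {2, 7}
Tree: B1–B2, B2–B3, B3–B4, B4–B5, B5–B6, B6–B7, B7–B8

The largest bag has 2 vertices, giving width 1; this decomposition certifies tw(G) ≤ 1. Any graph with an edge has treewidth ≥ 1, and G has the edge 8–3. Therefore the treewidth is 1.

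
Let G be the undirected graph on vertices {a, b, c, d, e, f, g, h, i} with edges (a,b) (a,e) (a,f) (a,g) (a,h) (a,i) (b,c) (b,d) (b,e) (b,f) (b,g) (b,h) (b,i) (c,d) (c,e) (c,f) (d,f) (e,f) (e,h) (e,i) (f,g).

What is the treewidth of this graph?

3

A width-3 tree decomposition is:
Bags: B1 = {a, b, e, i}  B2 = {a, b, e, f}  B3 = {b, c, e, f}  B4 = {a, b, f, g}  B5 = {a, b, e, h}  B6 = {b, c, d, f}
Tree: B1–B2, B2–B3, B2–B4, B2–B5, B3–B6
Every bag has size at most 4, so the width is 4 − 1 = 3 and tw(G) ≤ 3. For the lower bound, the 4 vertices {a, b, e, h} are pairwise adjacent, and any tree decomposition puts a clique entirely inside one bag — forcing width ≥ 3. Combining the bounds, tw(G) = 3.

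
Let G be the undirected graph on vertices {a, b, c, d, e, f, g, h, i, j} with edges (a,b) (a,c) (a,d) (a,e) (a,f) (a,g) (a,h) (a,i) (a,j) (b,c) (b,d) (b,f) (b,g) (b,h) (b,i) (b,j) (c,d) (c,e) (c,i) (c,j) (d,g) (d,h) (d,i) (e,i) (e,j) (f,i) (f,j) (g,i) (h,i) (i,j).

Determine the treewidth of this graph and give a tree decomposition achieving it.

Treewidth 4.
One optimal decomposition is:
Bags: B1 = {a, b, c, i, j}  B2 = {a, b, c, d, i}  B3 = {a, b, d, h, i}  B4 = {a, b, f, i, j}  B5 = {a, b, d, g, i}  B6 = {a, c, e, i, j}
Tree: B1–B2, B2–B3, B1–B4, B2–B5, B1–B6

The largest bag has 5 vertices, giving width 4; this decomposition certifies tw(G) ≤ 4. Conversely, {a, c, e, i, j} is a clique of size 5, and the vertices of any clique must share a bag in every tree decomposition; so some bag has ≥ 5 vertices and tw(G) ≥ 4. Hence tw(G) = 4 exactly.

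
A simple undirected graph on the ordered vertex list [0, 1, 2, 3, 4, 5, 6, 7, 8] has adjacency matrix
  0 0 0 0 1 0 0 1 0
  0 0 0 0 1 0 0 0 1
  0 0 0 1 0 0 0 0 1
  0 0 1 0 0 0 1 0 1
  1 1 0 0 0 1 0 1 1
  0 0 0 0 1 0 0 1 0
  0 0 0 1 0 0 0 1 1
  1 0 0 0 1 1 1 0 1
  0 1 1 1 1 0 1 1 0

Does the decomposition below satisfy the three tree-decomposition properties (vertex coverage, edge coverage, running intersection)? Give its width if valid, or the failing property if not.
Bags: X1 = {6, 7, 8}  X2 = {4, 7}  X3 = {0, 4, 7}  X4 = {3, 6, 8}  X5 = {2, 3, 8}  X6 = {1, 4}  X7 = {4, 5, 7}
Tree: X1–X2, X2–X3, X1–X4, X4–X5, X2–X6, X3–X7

No — edge (8,4) lies in no bag.

A tree decomposition must satisfy three properties: every vertex lies in some bag; for every edge, both endpoints lie together in some bag; and for every vertex, the bags containing it form a connected subtree. Here edge (8,4) lies in no bag, so the decomposition is invalid.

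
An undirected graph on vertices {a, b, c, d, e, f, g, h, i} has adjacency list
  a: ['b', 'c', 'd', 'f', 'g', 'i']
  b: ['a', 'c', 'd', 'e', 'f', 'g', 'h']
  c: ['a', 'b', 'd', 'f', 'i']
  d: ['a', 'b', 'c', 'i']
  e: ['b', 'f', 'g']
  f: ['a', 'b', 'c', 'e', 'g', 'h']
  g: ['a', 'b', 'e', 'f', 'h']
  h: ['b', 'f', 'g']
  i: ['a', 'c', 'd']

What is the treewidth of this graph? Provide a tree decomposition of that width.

Every bag has size at most 4, so the width is 4 − 1 = 3 and tw(G) ≤ 3. Conversely, {a, b, c, d} is a clique of size 4, and the vertices of any clique must share a bag in every tree decomposition; so some bag has ≥ 4 vertices and tw(G) ≥ 3. Combining the bounds, tw(G) = 3.

Treewidth 3.
Bags: B1 = {b, e, f, g}  B2 = {a, b, f, g}  B3 = {a, b, c, f}  B4 = {a, b, c, d}  B5 = {a, c, d, i}  B6 = {b, f, g, h}
Tree: B1–B2, B2–B3, B3–B4, B4–B5, B2–B6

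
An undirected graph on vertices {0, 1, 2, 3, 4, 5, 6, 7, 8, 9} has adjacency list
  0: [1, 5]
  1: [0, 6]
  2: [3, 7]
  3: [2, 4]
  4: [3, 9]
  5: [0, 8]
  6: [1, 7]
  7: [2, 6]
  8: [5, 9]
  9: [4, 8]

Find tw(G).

2

A width-2 tree decomposition is:
Bags: B1 = {2, 3, 7}  B2 = {3, 6, 7}  B3 = {1, 3, 6}  B4 = {0, 1, 3}  B5 = {0, 3, 5}  B6 = {3, 5, 8}  B7 = {3, 8, 9}  B8 = {3, 4, 9}
Tree: B1–B2, B2–B3, B3–B4, B4–B5, B5–B6, B6–B7, B7–B8
Each bag holds 3 vertices, so the decomposition has width 2, which upper-bounds the treewidth. The edges 3–2–7–6–1–0–5–8–9–4–3 form a cycle, so G is not a tree and its treewidth is at least 2. Hence tw(G) = 2 exactly.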